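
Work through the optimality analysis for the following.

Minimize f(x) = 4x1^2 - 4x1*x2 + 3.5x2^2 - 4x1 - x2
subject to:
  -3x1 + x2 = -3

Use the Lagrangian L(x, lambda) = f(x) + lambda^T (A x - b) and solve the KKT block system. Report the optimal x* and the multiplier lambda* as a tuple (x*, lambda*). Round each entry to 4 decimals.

Form the Lagrangian:
  L(x, lambda) = (1/2) x^T Q x + c^T x + lambda^T (A x - b)
Stationarity (grad_x L = 0): Q x + c + A^T lambda = 0.
Primal feasibility: A x = b.

This gives the KKT block system:
  [ Q   A^T ] [ x     ]   [-c ]
  [ A    0  ] [ lambda ] = [ b ]

Solving the linear system:
  x*      = (1.234, 0.7021)
  lambda* = (1.0213)
  f(x*)   = -1.2872

x* = (1.234, 0.7021), lambda* = (1.0213)


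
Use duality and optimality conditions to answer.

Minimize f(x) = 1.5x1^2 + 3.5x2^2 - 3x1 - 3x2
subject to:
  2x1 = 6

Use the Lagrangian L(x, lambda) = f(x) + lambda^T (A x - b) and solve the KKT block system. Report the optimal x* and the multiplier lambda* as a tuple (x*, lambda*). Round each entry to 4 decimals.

Form the Lagrangian:
  L(x, lambda) = (1/2) x^T Q x + c^T x + lambda^T (A x - b)
Stationarity (grad_x L = 0): Q x + c + A^T lambda = 0.
Primal feasibility: A x = b.

This gives the KKT block system:
  [ Q   A^T ] [ x     ]   [-c ]
  [ A    0  ] [ lambda ] = [ b ]

Solving the linear system:
  x*      = (3, 0.4286)
  lambda* = (-3)
  f(x*)   = 3.8571

x* = (3, 0.4286), lambda* = (-3)


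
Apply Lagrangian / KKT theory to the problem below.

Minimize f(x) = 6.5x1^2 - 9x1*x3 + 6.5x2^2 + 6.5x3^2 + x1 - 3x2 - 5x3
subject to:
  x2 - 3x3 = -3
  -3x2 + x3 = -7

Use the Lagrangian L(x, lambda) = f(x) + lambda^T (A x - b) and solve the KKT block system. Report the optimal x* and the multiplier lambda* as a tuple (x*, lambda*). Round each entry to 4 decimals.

Form the Lagrangian:
  L(x, lambda) = (1/2) x^T Q x + c^T x + lambda^T (A x - b)
Stationarity (grad_x L = 0): Q x + c + A^T lambda = 0.
Primal feasibility: A x = b.

This gives the KKT block system:
  [ Q   A^T ] [ x     ]   [-c ]
  [ A    0  ] [ lambda ] = [ b ]

Solving the linear system:
  x*      = (1.3077, 3, 2)
  lambda* = (7.9615, 14.6538)
  f(x*)   = 54.3846

x* = (1.3077, 3, 2), lambda* = (7.9615, 14.6538)


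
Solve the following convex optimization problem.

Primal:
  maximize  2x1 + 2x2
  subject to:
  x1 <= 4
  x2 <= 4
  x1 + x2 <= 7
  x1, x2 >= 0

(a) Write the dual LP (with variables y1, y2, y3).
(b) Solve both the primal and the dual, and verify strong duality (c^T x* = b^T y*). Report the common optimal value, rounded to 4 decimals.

The standard primal-dual pair for 'max c^T x s.t. A x <= b, x >= 0' is:
  Dual:  min b^T y  s.t.  A^T y >= c,  y >= 0.

So the dual LP is:
  minimize  4y1 + 4y2 + 7y3
  subject to:
    y1 + y3 >= 2
    y2 + y3 >= 2
    y1, y2, y3 >= 0

Solving the primal: x* = (3, 4).
  primal value c^T x* = 14.
Solving the dual: y* = (0, 0, 2).
  dual value b^T y* = 14.
Strong duality: c^T x* = b^T y*. Confirmed.

14


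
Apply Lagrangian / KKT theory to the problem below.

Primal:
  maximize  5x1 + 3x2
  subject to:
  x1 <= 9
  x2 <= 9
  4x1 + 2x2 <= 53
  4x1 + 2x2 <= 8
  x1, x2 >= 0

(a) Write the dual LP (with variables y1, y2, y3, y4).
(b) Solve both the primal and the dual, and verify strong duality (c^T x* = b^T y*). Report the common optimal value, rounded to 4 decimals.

The standard primal-dual pair for 'max c^T x s.t. A x <= b, x >= 0' is:
  Dual:  min b^T y  s.t.  A^T y >= c,  y >= 0.

So the dual LP is:
  minimize  9y1 + 9y2 + 53y3 + 8y4
  subject to:
    y1 + 4y3 + 4y4 >= 5
    y2 + 2y3 + 2y4 >= 3
    y1, y2, y3, y4 >= 0

Solving the primal: x* = (0, 4).
  primal value c^T x* = 12.
Solving the dual: y* = (0, 0, 0, 1.5).
  dual value b^T y* = 12.
Strong duality: c^T x* = b^T y*. Confirmed.

12


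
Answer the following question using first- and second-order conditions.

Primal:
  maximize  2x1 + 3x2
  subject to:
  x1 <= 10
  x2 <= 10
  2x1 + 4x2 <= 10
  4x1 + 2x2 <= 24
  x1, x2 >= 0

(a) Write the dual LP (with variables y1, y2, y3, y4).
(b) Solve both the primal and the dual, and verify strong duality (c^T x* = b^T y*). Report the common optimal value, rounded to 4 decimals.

The standard primal-dual pair for 'max c^T x s.t. A x <= b, x >= 0' is:
  Dual:  min b^T y  s.t.  A^T y >= c,  y >= 0.

So the dual LP is:
  minimize  10y1 + 10y2 + 10y3 + 24y4
  subject to:
    y1 + 2y3 + 4y4 >= 2
    y2 + 4y3 + 2y4 >= 3
    y1, y2, y3, y4 >= 0

Solving the primal: x* = (5, 0).
  primal value c^T x* = 10.
Solving the dual: y* = (0, 0, 1, 0).
  dual value b^T y* = 10.
Strong duality: c^T x* = b^T y*. Confirmed.

10


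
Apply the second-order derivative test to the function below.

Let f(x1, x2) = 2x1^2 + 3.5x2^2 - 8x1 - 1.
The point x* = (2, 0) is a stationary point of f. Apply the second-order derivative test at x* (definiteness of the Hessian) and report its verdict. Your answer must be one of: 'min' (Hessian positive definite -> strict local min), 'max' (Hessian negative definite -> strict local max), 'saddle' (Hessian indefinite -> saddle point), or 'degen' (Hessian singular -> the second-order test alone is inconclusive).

Compute the Hessian H = grad^2 f:
  H = [[4, 0], [0, 7]]
Verify stationarity: grad f(x*) = H x* + g = (0, 0).
Eigenvalues of H: 4, 7.
Both eigenvalues > 0, so H is positive definite -> x* is a strict local min.

min


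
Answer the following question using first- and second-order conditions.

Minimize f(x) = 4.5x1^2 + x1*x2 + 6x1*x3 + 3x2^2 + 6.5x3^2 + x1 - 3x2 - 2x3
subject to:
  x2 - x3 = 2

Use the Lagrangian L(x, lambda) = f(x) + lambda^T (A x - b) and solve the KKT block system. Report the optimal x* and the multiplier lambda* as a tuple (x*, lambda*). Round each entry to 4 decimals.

Form the Lagrangian:
  L(x, lambda) = (1/2) x^T Q x + c^T x + lambda^T (A x - b)
Stationarity (grad_x L = 0): Q x + c + A^T lambda = 0.
Primal feasibility: A x = b.

This gives the KKT block system:
  [ Q   A^T ] [ x     ]   [-c ]
  [ A    0  ] [ lambda ] = [ b ]

Solving the linear system:
  x*      = (-0.0656, 1.6557, -0.3443)
  lambda* = (-6.8689)
  f(x*)   = 4.6967

x* = (-0.0656, 1.6557, -0.3443), lambda* = (-6.8689)


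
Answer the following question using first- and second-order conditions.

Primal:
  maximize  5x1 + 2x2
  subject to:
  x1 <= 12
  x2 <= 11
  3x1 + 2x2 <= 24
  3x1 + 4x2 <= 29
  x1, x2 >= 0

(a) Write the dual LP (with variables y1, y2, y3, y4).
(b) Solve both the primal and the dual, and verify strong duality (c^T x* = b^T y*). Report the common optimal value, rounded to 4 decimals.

The standard primal-dual pair for 'max c^T x s.t. A x <= b, x >= 0' is:
  Dual:  min b^T y  s.t.  A^T y >= c,  y >= 0.

So the dual LP is:
  minimize  12y1 + 11y2 + 24y3 + 29y4
  subject to:
    y1 + 3y3 + 3y4 >= 5
    y2 + 2y3 + 4y4 >= 2
    y1, y2, y3, y4 >= 0

Solving the primal: x* = (8, 0).
  primal value c^T x* = 40.
Solving the dual: y* = (0, 0, 1.6667, 0).
  dual value b^T y* = 40.
Strong duality: c^T x* = b^T y*. Confirmed.

40


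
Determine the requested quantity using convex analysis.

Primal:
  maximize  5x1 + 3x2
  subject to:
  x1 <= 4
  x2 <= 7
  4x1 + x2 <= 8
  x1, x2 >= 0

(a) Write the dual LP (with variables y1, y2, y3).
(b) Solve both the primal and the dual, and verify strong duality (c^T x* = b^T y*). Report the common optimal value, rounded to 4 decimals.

The standard primal-dual pair for 'max c^T x s.t. A x <= b, x >= 0' is:
  Dual:  min b^T y  s.t.  A^T y >= c,  y >= 0.

So the dual LP is:
  minimize  4y1 + 7y2 + 8y3
  subject to:
    y1 + 4y3 >= 5
    y2 + y3 >= 3
    y1, y2, y3 >= 0

Solving the primal: x* = (0.25, 7).
  primal value c^T x* = 22.25.
Solving the dual: y* = (0, 1.75, 1.25).
  dual value b^T y* = 22.25.
Strong duality: c^T x* = b^T y*. Confirmed.

22.25


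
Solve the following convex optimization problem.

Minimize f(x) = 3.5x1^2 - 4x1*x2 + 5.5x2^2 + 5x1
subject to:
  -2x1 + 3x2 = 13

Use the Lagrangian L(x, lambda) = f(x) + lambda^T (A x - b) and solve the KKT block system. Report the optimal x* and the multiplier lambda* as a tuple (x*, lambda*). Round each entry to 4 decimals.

Form the Lagrangian:
  L(x, lambda) = (1/2) x^T Q x + c^T x + lambda^T (A x - b)
Stationarity (grad_x L = 0): Q x + c + A^T lambda = 0.
Primal feasibility: A x = b.

This gives the KKT block system:
  [ Q   A^T ] [ x     ]   [-c ]
  [ A    0  ] [ lambda ] = [ b ]

Solving the linear system:
  x*      = (-2.9661, 2.3559)
  lambda* = (-12.5932)
  f(x*)   = 74.4407

x* = (-2.9661, 2.3559), lambda* = (-12.5932)


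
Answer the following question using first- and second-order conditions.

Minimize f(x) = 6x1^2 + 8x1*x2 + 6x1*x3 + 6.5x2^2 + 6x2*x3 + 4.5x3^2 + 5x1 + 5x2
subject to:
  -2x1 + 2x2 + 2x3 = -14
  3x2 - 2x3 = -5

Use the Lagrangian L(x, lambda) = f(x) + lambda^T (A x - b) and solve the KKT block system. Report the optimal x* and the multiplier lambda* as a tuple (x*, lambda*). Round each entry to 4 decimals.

Form the Lagrangian:
  L(x, lambda) = (1/2) x^T Q x + c^T x + lambda^T (A x - b)
Stationarity (grad_x L = 0): Q x + c + A^T lambda = 0.
Primal feasibility: A x = b.

This gives the KKT block system:
  [ Q   A^T ] [ x     ]   [-c ]
  [ A    0  ] [ lambda ] = [ b ]

Solving the linear system:
  x*      = (2.9882, -2.6047, -1.4071)
  lambda* = (5.7888, 0.6071)
  f(x*)   = 42.9976

x* = (2.9882, -2.6047, -1.4071), lambda* = (5.7888, 0.6071)


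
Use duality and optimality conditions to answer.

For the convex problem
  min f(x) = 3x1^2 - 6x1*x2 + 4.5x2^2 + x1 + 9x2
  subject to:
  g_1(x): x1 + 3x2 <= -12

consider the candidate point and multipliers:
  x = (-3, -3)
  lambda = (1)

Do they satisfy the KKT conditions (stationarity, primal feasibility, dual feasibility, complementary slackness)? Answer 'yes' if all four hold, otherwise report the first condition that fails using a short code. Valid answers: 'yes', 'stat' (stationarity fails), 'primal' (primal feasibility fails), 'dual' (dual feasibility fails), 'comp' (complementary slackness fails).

Gradient of f: grad f(x) = Q x + c = (1, 0)
Constraint values g_i(x) = a_i^T x - b_i:
  g_1((-3, -3)) = 0
Stationarity residual: grad f(x) + sum_i lambda_i a_i = (2, 3)
  -> stationarity FAILS
Primal feasibility (all g_i <= 0): OK
Dual feasibility (all lambda_i >= 0): OK
Complementary slackness (lambda_i * g_i(x) = 0 for all i): OK

Verdict: the first failing condition is stationarity -> stat.

stat


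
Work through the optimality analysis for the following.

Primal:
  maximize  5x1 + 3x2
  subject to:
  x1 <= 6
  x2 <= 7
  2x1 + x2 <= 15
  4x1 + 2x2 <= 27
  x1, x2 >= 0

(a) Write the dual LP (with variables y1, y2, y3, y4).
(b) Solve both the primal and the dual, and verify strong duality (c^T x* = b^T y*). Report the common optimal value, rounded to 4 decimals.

The standard primal-dual pair for 'max c^T x s.t. A x <= b, x >= 0' is:
  Dual:  min b^T y  s.t.  A^T y >= c,  y >= 0.

So the dual LP is:
  minimize  6y1 + 7y2 + 15y3 + 27y4
  subject to:
    y1 + 2y3 + 4y4 >= 5
    y2 + y3 + 2y4 >= 3
    y1, y2, y3, y4 >= 0

Solving the primal: x* = (3.25, 7).
  primal value c^T x* = 37.25.
Solving the dual: y* = (0, 0.5, 0, 1.25).
  dual value b^T y* = 37.25.
Strong duality: c^T x* = b^T y*. Confirmed.

37.25


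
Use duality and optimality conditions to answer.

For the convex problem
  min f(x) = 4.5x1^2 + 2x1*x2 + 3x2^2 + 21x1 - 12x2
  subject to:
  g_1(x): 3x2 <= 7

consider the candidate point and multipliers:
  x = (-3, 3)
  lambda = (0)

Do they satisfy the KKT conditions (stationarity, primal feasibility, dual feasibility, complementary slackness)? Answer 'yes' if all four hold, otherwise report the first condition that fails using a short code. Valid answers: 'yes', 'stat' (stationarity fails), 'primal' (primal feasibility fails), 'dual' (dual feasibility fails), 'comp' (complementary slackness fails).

Gradient of f: grad f(x) = Q x + c = (0, 0)
Constraint values g_i(x) = a_i^T x - b_i:
  g_1((-3, 3)) = 2
Stationarity residual: grad f(x) + sum_i lambda_i a_i = (0, 0)
  -> stationarity OK
Primal feasibility (all g_i <= 0): FAILS
Dual feasibility (all lambda_i >= 0): OK
Complementary slackness (lambda_i * g_i(x) = 0 for all i): OK

Verdict: the first failing condition is primal_feasibility -> primal.

primal


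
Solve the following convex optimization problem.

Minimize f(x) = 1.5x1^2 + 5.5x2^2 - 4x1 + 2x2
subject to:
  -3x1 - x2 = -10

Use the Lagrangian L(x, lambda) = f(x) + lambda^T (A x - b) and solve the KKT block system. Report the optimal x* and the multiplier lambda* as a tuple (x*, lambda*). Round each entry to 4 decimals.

Form the Lagrangian:
  L(x, lambda) = (1/2) x^T Q x + c^T x + lambda^T (A x - b)
Stationarity (grad_x L = 0): Q x + c + A^T lambda = 0.
Primal feasibility: A x = b.

This gives the KKT block system:
  [ Q   A^T ] [ x     ]   [-c ]
  [ A    0  ] [ lambda ] = [ b ]

Solving the linear system:
  x*      = (3.3333, 0)
  lambda* = (2)
  f(x*)   = 3.3333

x* = (3.3333, 0), lambda* = (2)


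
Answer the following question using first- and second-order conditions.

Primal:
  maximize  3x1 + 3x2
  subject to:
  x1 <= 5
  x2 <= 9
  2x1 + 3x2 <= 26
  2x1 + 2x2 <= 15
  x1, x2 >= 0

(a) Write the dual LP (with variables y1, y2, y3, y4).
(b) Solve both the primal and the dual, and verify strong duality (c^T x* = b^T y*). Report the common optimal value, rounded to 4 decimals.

The standard primal-dual pair for 'max c^T x s.t. A x <= b, x >= 0' is:
  Dual:  min b^T y  s.t.  A^T y >= c,  y >= 0.

So the dual LP is:
  minimize  5y1 + 9y2 + 26y3 + 15y4
  subject to:
    y1 + 2y3 + 2y4 >= 3
    y2 + 3y3 + 2y4 >= 3
    y1, y2, y3, y4 >= 0

Solving the primal: x* = (5, 2.5).
  primal value c^T x* = 22.5.
Solving the dual: y* = (0, 0, 0, 1.5).
  dual value b^T y* = 22.5.
Strong duality: c^T x* = b^T y*. Confirmed.

22.5


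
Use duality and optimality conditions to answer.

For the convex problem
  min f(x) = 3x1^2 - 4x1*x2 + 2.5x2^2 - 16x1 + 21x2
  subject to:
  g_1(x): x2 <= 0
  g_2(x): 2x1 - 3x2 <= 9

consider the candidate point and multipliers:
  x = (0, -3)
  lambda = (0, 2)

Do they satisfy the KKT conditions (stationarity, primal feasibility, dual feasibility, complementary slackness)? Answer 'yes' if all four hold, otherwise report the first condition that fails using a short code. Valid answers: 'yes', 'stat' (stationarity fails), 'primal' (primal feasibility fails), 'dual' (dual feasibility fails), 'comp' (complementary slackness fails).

Gradient of f: grad f(x) = Q x + c = (-4, 6)
Constraint values g_i(x) = a_i^T x - b_i:
  g_1((0, -3)) = -3
  g_2((0, -3)) = 0
Stationarity residual: grad f(x) + sum_i lambda_i a_i = (0, 0)
  -> stationarity OK
Primal feasibility (all g_i <= 0): OK
Dual feasibility (all lambda_i >= 0): OK
Complementary slackness (lambda_i * g_i(x) = 0 for all i): OK

Verdict: yes, KKT holds.

yes


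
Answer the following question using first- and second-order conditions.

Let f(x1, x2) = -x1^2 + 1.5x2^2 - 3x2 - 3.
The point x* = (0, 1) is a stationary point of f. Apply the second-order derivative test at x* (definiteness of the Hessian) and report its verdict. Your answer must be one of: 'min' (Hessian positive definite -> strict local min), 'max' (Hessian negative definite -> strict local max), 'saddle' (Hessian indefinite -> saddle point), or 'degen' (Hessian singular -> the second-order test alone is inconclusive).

Compute the Hessian H = grad^2 f:
  H = [[-2, 0], [0, 3]]
Verify stationarity: grad f(x*) = H x* + g = (0, 0).
Eigenvalues of H: -2, 3.
Eigenvalues have mixed signs, so H is indefinite -> x* is a saddle point.

saddle


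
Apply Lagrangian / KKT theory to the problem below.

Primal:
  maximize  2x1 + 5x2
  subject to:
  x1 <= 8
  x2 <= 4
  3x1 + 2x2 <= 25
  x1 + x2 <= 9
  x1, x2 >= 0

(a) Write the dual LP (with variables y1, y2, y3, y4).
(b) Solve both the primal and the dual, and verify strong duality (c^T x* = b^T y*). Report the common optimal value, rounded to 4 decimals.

The standard primal-dual pair for 'max c^T x s.t. A x <= b, x >= 0' is:
  Dual:  min b^T y  s.t.  A^T y >= c,  y >= 0.

So the dual LP is:
  minimize  8y1 + 4y2 + 25y3 + 9y4
  subject to:
    y1 + 3y3 + y4 >= 2
    y2 + 2y3 + y4 >= 5
    y1, y2, y3, y4 >= 0

Solving the primal: x* = (5, 4).
  primal value c^T x* = 30.
Solving the dual: y* = (0, 3, 0, 2).
  dual value b^T y* = 30.
Strong duality: c^T x* = b^T y*. Confirmed.

30


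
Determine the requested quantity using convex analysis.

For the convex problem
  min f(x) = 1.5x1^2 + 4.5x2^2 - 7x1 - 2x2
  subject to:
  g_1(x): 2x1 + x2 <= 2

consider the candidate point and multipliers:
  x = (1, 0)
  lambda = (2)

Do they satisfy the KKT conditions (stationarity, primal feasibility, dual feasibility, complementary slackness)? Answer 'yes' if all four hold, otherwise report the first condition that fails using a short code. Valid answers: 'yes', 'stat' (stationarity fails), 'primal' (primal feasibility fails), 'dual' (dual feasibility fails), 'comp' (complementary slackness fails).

Gradient of f: grad f(x) = Q x + c = (-4, -2)
Constraint values g_i(x) = a_i^T x - b_i:
  g_1((1, 0)) = 0
Stationarity residual: grad f(x) + sum_i lambda_i a_i = (0, 0)
  -> stationarity OK
Primal feasibility (all g_i <= 0): OK
Dual feasibility (all lambda_i >= 0): OK
Complementary slackness (lambda_i * g_i(x) = 0 for all i): OK

Verdict: yes, KKT holds.

yes


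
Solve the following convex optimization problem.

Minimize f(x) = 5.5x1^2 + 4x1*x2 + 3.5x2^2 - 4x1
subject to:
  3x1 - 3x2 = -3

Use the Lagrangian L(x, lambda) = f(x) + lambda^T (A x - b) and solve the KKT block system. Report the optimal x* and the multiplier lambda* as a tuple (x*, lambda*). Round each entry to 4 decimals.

Form the Lagrangian:
  L(x, lambda) = (1/2) x^T Q x + c^T x + lambda^T (A x - b)
Stationarity (grad_x L = 0): Q x + c + A^T lambda = 0.
Primal feasibility: A x = b.

This gives the KKT block system:
  [ Q   A^T ] [ x     ]   [-c ]
  [ A    0  ] [ lambda ] = [ b ]

Solving the linear system:
  x*      = (-0.2692, 0.7308)
  lambda* = (1.3462)
  f(x*)   = 2.5577

x* = (-0.2692, 0.7308), lambda* = (1.3462)


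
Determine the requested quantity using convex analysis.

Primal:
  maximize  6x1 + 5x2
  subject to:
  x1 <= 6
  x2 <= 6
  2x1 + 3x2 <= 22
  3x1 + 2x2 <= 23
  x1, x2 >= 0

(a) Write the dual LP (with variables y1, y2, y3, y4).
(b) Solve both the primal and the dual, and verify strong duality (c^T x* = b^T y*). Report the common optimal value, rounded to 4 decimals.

The standard primal-dual pair for 'max c^T x s.t. A x <= b, x >= 0' is:
  Dual:  min b^T y  s.t.  A^T y >= c,  y >= 0.

So the dual LP is:
  minimize  6y1 + 6y2 + 22y3 + 23y4
  subject to:
    y1 + 2y3 + 3y4 >= 6
    y2 + 3y3 + 2y4 >= 5
    y1, y2, y3, y4 >= 0

Solving the primal: x* = (5, 4).
  primal value c^T x* = 50.
Solving the dual: y* = (0, 0, 0.6, 1.6).
  dual value b^T y* = 50.
Strong duality: c^T x* = b^T y*. Confirmed.

50


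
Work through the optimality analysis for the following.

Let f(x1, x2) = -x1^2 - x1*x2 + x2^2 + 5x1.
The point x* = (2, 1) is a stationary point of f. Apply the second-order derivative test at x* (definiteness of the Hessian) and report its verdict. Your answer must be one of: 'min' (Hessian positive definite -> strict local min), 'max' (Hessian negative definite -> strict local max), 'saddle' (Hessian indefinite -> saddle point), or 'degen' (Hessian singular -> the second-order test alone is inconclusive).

Compute the Hessian H = grad^2 f:
  H = [[-2, -1], [-1, 2]]
Verify stationarity: grad f(x*) = H x* + g = (0, 0).
Eigenvalues of H: -2.2361, 2.2361.
Eigenvalues have mixed signs, so H is indefinite -> x* is a saddle point.

saddle


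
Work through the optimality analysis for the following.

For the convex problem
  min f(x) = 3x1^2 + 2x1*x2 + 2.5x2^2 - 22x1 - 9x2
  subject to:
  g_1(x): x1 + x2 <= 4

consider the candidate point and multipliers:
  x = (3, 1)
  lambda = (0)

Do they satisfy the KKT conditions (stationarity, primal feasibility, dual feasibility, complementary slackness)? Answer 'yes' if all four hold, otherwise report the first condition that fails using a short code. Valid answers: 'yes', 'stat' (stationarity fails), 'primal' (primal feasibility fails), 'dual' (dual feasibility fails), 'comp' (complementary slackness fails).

Gradient of f: grad f(x) = Q x + c = (-2, 2)
Constraint values g_i(x) = a_i^T x - b_i:
  g_1((3, 1)) = 0
Stationarity residual: grad f(x) + sum_i lambda_i a_i = (-2, 2)
  -> stationarity FAILS
Primal feasibility (all g_i <= 0): OK
Dual feasibility (all lambda_i >= 0): OK
Complementary slackness (lambda_i * g_i(x) = 0 for all i): OK

Verdict: the first failing condition is stationarity -> stat.

stat


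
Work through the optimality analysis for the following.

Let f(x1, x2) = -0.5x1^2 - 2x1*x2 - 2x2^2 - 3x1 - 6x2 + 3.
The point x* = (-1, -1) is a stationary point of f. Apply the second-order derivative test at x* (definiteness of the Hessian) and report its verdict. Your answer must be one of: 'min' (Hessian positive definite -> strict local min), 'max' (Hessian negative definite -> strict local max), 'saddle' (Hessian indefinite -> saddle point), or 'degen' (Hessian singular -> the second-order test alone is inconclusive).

Compute the Hessian H = grad^2 f:
  H = [[-1, -2], [-2, -4]]
Verify stationarity: grad f(x*) = H x* + g = (0, 0).
Eigenvalues of H: -5, 0.
H has a zero eigenvalue (singular; negative semidefinite but not definite), so H is neither positive definite, negative definite, nor indefinite. The second-order test alone is inconclusive -> degen.
(Indeed, f is constant along the null direction of H through x*, so x* is not a strict local extremum.)

degen


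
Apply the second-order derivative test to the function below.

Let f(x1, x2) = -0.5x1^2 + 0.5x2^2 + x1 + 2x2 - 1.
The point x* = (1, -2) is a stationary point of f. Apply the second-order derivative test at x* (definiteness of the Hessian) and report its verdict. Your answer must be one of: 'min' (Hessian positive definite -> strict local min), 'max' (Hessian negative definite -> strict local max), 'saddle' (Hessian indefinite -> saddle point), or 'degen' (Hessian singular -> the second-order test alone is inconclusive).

Compute the Hessian H = grad^2 f:
  H = [[-1, 0], [0, 1]]
Verify stationarity: grad f(x*) = H x* + g = (0, 0).
Eigenvalues of H: -1, 1.
Eigenvalues have mixed signs, so H is indefinite -> x* is a saddle point.

saddle


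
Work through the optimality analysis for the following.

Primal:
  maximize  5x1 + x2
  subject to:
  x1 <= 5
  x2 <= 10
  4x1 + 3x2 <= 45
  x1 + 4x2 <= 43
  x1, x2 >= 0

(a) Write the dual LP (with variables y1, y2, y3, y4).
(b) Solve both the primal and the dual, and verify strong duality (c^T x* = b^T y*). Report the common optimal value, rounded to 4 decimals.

The standard primal-dual pair for 'max c^T x s.t. A x <= b, x >= 0' is:
  Dual:  min b^T y  s.t.  A^T y >= c,  y >= 0.

So the dual LP is:
  minimize  5y1 + 10y2 + 45y3 + 43y4
  subject to:
    y1 + 4y3 + y4 >= 5
    y2 + 3y3 + 4y4 >= 1
    y1, y2, y3, y4 >= 0

Solving the primal: x* = (5, 8.3333).
  primal value c^T x* = 33.3333.
Solving the dual: y* = (3.6667, 0, 0.3333, 0).
  dual value b^T y* = 33.3333.
Strong duality: c^T x* = b^T y*. Confirmed.

33.3333


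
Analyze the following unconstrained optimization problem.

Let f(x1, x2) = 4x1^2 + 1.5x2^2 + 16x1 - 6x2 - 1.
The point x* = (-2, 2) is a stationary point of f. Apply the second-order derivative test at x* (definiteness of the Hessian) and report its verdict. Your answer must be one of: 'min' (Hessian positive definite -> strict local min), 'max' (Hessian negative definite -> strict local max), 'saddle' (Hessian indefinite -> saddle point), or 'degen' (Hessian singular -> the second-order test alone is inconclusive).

Compute the Hessian H = grad^2 f:
  H = [[8, 0], [0, 3]]
Verify stationarity: grad f(x*) = H x* + g = (0, 0).
Eigenvalues of H: 3, 8.
Both eigenvalues > 0, so H is positive definite -> x* is a strict local min.

min


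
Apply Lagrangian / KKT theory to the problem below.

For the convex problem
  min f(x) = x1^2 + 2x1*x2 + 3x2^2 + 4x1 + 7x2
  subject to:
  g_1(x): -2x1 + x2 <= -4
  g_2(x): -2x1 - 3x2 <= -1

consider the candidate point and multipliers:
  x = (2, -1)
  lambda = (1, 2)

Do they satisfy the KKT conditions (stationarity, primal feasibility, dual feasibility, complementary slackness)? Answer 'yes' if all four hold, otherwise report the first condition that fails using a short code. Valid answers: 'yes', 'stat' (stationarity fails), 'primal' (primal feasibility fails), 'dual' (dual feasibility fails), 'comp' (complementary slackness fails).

Gradient of f: grad f(x) = Q x + c = (6, 5)
Constraint values g_i(x) = a_i^T x - b_i:
  g_1((2, -1)) = -1
  g_2((2, -1)) = 0
Stationarity residual: grad f(x) + sum_i lambda_i a_i = (0, 0)
  -> stationarity OK
Primal feasibility (all g_i <= 0): OK
Dual feasibility (all lambda_i >= 0): OK
Complementary slackness (lambda_i * g_i(x) = 0 for all i): FAILS

Verdict: the first failing condition is complementary_slackness -> comp.

comp


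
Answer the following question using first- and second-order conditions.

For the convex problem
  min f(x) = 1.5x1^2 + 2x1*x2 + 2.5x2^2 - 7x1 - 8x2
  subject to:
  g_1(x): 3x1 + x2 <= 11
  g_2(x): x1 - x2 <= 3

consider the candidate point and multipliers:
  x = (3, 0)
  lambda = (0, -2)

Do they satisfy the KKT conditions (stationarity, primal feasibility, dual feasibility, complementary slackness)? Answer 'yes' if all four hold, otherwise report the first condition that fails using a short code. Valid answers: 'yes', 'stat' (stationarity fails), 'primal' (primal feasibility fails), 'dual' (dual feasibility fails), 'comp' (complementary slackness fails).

Gradient of f: grad f(x) = Q x + c = (2, -2)
Constraint values g_i(x) = a_i^T x - b_i:
  g_1((3, 0)) = -2
  g_2((3, 0)) = 0
Stationarity residual: grad f(x) + sum_i lambda_i a_i = (0, 0)
  -> stationarity OK
Primal feasibility (all g_i <= 0): OK
Dual feasibility (all lambda_i >= 0): FAILS
Complementary slackness (lambda_i * g_i(x) = 0 for all i): OK

Verdict: the first failing condition is dual_feasibility -> dual.

dual


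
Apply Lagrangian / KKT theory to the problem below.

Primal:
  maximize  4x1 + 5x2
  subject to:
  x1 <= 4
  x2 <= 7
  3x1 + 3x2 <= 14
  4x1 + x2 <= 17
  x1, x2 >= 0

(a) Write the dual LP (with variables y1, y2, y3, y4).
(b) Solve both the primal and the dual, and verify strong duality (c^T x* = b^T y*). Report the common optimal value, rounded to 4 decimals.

The standard primal-dual pair for 'max c^T x s.t. A x <= b, x >= 0' is:
  Dual:  min b^T y  s.t.  A^T y >= c,  y >= 0.

So the dual LP is:
  minimize  4y1 + 7y2 + 14y3 + 17y4
  subject to:
    y1 + 3y3 + 4y4 >= 4
    y2 + 3y3 + y4 >= 5
    y1, y2, y3, y4 >= 0

Solving the primal: x* = (0, 4.6667).
  primal value c^T x* = 23.3333.
Solving the dual: y* = (0, 0, 1.6667, 0).
  dual value b^T y* = 23.3333.
Strong duality: c^T x* = b^T y*. Confirmed.

23.3333


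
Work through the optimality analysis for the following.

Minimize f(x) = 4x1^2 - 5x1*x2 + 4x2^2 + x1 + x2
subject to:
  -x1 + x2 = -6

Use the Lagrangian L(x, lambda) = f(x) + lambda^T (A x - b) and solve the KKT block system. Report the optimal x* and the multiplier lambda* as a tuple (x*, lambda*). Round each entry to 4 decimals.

Form the Lagrangian:
  L(x, lambda) = (1/2) x^T Q x + c^T x + lambda^T (A x - b)
Stationarity (grad_x L = 0): Q x + c + A^T lambda = 0.
Primal feasibility: A x = b.

This gives the KKT block system:
  [ Q   A^T ] [ x     ]   [-c ]
  [ A    0  ] [ lambda ] = [ b ]

Solving the linear system:
  x*      = (2.6667, -3.3333)
  lambda* = (39)
  f(x*)   = 116.6667

x* = (2.6667, -3.3333), lambda* = (39)


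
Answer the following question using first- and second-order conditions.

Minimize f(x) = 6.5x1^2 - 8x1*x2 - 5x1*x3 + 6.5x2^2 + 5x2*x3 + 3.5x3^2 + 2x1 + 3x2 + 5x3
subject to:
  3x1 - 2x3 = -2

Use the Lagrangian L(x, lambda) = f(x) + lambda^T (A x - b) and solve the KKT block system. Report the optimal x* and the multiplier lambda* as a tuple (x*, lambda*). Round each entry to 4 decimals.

Form the Lagrangian:
  L(x, lambda) = (1/2) x^T Q x + c^T x + lambda^T (A x - b)
Stationarity (grad_x L = 0): Q x + c + A^T lambda = 0.
Primal feasibility: A x = b.

This gives the KKT block system:
  [ Q   A^T ] [ x     ]   [-c ]
  [ A    0  ] [ lambda ] = [ b ]

Solving the linear system:
  x*      = (-1.1148, -0.6583, -0.6723)
  lambda* = (1.2885)
  f(x*)   = -2.4944

x* = (-1.1148, -0.6583, -0.6723), lambda* = (1.2885)


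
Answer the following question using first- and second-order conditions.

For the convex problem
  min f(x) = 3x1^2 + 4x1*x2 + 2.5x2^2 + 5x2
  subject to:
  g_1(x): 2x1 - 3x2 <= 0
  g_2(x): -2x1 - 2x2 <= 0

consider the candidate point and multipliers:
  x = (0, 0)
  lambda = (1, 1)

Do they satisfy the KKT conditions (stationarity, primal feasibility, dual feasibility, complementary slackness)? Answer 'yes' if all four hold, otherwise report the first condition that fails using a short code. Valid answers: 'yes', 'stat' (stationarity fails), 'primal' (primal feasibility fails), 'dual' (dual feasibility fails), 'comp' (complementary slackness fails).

Gradient of f: grad f(x) = Q x + c = (0, 5)
Constraint values g_i(x) = a_i^T x - b_i:
  g_1((0, 0)) = 0
  g_2((0, 0)) = 0
Stationarity residual: grad f(x) + sum_i lambda_i a_i = (0, 0)
  -> stationarity OK
Primal feasibility (all g_i <= 0): OK
Dual feasibility (all lambda_i >= 0): OK
Complementary slackness (lambda_i * g_i(x) = 0 for all i): OK

Verdict: yes, KKT holds.

yes


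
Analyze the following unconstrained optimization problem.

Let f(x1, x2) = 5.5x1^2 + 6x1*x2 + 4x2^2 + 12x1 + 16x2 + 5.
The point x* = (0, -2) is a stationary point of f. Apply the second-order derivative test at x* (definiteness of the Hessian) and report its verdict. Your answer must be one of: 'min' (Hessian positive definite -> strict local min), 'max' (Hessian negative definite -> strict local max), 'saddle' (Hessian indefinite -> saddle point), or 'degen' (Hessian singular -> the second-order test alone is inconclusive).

Compute the Hessian H = grad^2 f:
  H = [[11, 6], [6, 8]]
Verify stationarity: grad f(x*) = H x* + g = (0, 0).
Eigenvalues of H: 3.3153, 15.6847.
Both eigenvalues > 0, so H is positive definite -> x* is a strict local min.

min


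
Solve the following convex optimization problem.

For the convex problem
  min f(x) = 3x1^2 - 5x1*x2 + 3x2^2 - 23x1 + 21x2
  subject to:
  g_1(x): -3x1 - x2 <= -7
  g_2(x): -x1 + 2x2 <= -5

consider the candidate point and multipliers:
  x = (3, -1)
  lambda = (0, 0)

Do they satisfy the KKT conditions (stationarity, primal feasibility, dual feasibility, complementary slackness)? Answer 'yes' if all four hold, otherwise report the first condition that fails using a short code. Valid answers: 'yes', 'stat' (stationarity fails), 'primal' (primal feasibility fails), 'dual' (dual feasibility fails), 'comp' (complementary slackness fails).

Gradient of f: grad f(x) = Q x + c = (0, 0)
Constraint values g_i(x) = a_i^T x - b_i:
  g_1((3, -1)) = -1
  g_2((3, -1)) = 0
Stationarity residual: grad f(x) + sum_i lambda_i a_i = (0, 0)
  -> stationarity OK
Primal feasibility (all g_i <= 0): OK
Dual feasibility (all lambda_i >= 0): OK
Complementary slackness (lambda_i * g_i(x) = 0 for all i): OK

Verdict: yes, KKT holds.

yes


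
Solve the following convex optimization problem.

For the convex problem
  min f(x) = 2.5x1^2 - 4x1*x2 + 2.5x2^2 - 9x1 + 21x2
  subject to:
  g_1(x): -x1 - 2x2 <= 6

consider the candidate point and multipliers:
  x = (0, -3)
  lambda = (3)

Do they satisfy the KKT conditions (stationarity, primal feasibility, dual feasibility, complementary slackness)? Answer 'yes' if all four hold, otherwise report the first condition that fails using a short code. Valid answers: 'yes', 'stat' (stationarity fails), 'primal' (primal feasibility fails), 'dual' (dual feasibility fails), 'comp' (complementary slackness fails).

Gradient of f: grad f(x) = Q x + c = (3, 6)
Constraint values g_i(x) = a_i^T x - b_i:
  g_1((0, -3)) = 0
Stationarity residual: grad f(x) + sum_i lambda_i a_i = (0, 0)
  -> stationarity OK
Primal feasibility (all g_i <= 0): OK
Dual feasibility (all lambda_i >= 0): OK
Complementary slackness (lambda_i * g_i(x) = 0 for all i): OK

Verdict: yes, KKT holds.

yes


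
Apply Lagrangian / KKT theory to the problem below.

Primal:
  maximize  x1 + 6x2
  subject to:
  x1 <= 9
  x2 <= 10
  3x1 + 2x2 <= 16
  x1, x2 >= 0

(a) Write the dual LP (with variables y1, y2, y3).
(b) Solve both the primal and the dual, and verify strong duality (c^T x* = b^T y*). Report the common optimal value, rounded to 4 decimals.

The standard primal-dual pair for 'max c^T x s.t. A x <= b, x >= 0' is:
  Dual:  min b^T y  s.t.  A^T y >= c,  y >= 0.

So the dual LP is:
  minimize  9y1 + 10y2 + 16y3
  subject to:
    y1 + 3y3 >= 1
    y2 + 2y3 >= 6
    y1, y2, y3 >= 0

Solving the primal: x* = (0, 8).
  primal value c^T x* = 48.
Solving the dual: y* = (0, 0, 3).
  dual value b^T y* = 48.
Strong duality: c^T x* = b^T y*. Confirmed.

48


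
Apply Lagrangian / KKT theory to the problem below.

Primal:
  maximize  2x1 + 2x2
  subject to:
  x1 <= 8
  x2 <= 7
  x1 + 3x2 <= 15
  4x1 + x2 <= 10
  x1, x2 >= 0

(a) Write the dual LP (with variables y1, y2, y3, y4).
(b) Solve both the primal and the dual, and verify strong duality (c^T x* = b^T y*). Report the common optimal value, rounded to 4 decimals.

The standard primal-dual pair for 'max c^T x s.t. A x <= b, x >= 0' is:
  Dual:  min b^T y  s.t.  A^T y >= c,  y >= 0.

So the dual LP is:
  minimize  8y1 + 7y2 + 15y3 + 10y4
  subject to:
    y1 + y3 + 4y4 >= 2
    y2 + 3y3 + y4 >= 2
    y1, y2, y3, y4 >= 0

Solving the primal: x* = (1.3636, 4.5455).
  primal value c^T x* = 11.8182.
Solving the dual: y* = (0, 0, 0.5455, 0.3636).
  dual value b^T y* = 11.8182.
Strong duality: c^T x* = b^T y*. Confirmed.

11.8182


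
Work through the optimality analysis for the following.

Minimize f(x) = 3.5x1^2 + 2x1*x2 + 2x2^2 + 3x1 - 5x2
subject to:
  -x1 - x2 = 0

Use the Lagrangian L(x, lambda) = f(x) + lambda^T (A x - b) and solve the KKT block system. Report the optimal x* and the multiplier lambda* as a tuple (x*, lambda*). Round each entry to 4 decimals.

Form the Lagrangian:
  L(x, lambda) = (1/2) x^T Q x + c^T x + lambda^T (A x - b)
Stationarity (grad_x L = 0): Q x + c + A^T lambda = 0.
Primal feasibility: A x = b.

This gives the KKT block system:
  [ Q   A^T ] [ x     ]   [-c ]
  [ A    0  ] [ lambda ] = [ b ]

Solving the linear system:
  x*      = (-1.1429, 1.1429)
  lambda* = (-2.7143)
  f(x*)   = -4.5714

x* = (-1.1429, 1.1429), lambda* = (-2.7143)


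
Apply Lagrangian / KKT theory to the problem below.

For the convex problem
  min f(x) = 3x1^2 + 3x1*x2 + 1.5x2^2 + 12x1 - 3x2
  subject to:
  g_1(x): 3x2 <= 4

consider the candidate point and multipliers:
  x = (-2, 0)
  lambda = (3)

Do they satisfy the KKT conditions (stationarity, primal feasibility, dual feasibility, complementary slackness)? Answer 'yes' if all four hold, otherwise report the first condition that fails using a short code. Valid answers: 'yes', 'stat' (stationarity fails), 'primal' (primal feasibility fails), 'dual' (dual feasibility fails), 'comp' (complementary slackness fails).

Gradient of f: grad f(x) = Q x + c = (0, -9)
Constraint values g_i(x) = a_i^T x - b_i:
  g_1((-2, 0)) = -4
Stationarity residual: grad f(x) + sum_i lambda_i a_i = (0, 0)
  -> stationarity OK
Primal feasibility (all g_i <= 0): OK
Dual feasibility (all lambda_i >= 0): OK
Complementary slackness (lambda_i * g_i(x) = 0 for all i): FAILS

Verdict: the first failing condition is complementary_slackness -> comp.

comp


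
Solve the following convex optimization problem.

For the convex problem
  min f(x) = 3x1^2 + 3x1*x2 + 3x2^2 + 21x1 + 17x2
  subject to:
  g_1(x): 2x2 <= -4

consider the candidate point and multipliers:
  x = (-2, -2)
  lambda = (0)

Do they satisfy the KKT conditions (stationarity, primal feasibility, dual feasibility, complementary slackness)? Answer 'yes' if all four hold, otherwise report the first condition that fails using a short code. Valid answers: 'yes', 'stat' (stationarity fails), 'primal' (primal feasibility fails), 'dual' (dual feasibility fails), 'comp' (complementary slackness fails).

Gradient of f: grad f(x) = Q x + c = (3, -1)
Constraint values g_i(x) = a_i^T x - b_i:
  g_1((-2, -2)) = 0
Stationarity residual: grad f(x) + sum_i lambda_i a_i = (3, -1)
  -> stationarity FAILS
Primal feasibility (all g_i <= 0): OK
Dual feasibility (all lambda_i >= 0): OK
Complementary slackness (lambda_i * g_i(x) = 0 for all i): OK

Verdict: the first failing condition is stationarity -> stat.

stat


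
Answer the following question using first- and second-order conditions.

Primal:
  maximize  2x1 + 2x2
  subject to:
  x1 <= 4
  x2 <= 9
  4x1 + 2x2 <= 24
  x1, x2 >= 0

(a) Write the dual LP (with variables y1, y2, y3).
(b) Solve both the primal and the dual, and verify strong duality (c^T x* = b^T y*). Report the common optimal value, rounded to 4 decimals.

The standard primal-dual pair for 'max c^T x s.t. A x <= b, x >= 0' is:
  Dual:  min b^T y  s.t.  A^T y >= c,  y >= 0.

So the dual LP is:
  minimize  4y1 + 9y2 + 24y3
  subject to:
    y1 + 4y3 >= 2
    y2 + 2y3 >= 2
    y1, y2, y3 >= 0

Solving the primal: x* = (1.5, 9).
  primal value c^T x* = 21.
Solving the dual: y* = (0, 1, 0.5).
  dual value b^T y* = 21.
Strong duality: c^T x* = b^T y*. Confirmed.

21


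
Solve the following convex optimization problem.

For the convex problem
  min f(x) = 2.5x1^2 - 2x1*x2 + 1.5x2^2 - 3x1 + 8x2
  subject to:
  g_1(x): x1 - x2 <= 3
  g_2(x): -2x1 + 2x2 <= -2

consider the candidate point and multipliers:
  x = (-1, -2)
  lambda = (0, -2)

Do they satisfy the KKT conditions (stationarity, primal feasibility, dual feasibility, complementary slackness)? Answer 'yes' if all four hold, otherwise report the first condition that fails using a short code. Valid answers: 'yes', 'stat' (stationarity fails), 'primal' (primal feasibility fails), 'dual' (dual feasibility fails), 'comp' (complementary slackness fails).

Gradient of f: grad f(x) = Q x + c = (-4, 4)
Constraint values g_i(x) = a_i^T x - b_i:
  g_1((-1, -2)) = -2
  g_2((-1, -2)) = 0
Stationarity residual: grad f(x) + sum_i lambda_i a_i = (0, 0)
  -> stationarity OK
Primal feasibility (all g_i <= 0): OK
Dual feasibility (all lambda_i >= 0): FAILS
Complementary slackness (lambda_i * g_i(x) = 0 for all i): OK

Verdict: the first failing condition is dual_feasibility -> dual.

dual


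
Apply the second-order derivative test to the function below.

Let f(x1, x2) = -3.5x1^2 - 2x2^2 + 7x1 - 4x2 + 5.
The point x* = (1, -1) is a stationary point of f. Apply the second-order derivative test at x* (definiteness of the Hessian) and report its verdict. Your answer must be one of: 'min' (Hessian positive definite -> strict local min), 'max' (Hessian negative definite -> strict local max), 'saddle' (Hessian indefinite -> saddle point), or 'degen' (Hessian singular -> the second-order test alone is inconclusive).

Compute the Hessian H = grad^2 f:
  H = [[-7, 0], [0, -4]]
Verify stationarity: grad f(x*) = H x* + g = (0, 0).
Eigenvalues of H: -7, -4.
Both eigenvalues < 0, so H is negative definite -> x* is a strict local max.

max


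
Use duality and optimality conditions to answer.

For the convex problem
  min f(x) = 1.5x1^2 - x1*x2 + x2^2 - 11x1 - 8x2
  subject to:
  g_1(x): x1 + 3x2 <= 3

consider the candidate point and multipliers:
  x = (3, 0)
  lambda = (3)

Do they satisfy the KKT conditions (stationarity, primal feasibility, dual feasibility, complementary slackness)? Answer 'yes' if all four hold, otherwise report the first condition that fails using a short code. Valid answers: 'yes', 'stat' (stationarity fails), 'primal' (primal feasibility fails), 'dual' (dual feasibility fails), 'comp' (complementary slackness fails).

Gradient of f: grad f(x) = Q x + c = (-2, -11)
Constraint values g_i(x) = a_i^T x - b_i:
  g_1((3, 0)) = 0
Stationarity residual: grad f(x) + sum_i lambda_i a_i = (1, -2)
  -> stationarity FAILS
Primal feasibility (all g_i <= 0): OK
Dual feasibility (all lambda_i >= 0): OK
Complementary slackness (lambda_i * g_i(x) = 0 for all i): OK

Verdict: the first failing condition is stationarity -> stat.

stat
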